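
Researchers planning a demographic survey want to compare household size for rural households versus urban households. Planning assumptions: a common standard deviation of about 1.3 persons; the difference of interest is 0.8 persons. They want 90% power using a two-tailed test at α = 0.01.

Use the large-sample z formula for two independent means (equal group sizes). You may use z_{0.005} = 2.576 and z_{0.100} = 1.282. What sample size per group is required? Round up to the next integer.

n = (z_{α/2} + z_β)² · (σ₁² + σ₂²) / δ²
  = (2.576 + 1.282)² · (2·1.3² = 3.38) / 0.8²
  = 14.8842 · 3.38 / 0.64
  = 78.61
Round up → n = 79 per group.

n = 79 per group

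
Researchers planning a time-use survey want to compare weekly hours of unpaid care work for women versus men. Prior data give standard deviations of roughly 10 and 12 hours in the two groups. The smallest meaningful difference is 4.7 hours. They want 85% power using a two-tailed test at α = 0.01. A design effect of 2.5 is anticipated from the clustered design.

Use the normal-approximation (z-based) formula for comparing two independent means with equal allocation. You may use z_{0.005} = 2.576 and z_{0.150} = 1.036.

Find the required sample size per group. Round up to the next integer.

n = (z_{α/2} + z_β)² · (σ₁² + σ₂²) / δ²
  = (2.576 + 1.036)² · (10² + 12² = 244) / 4.7²
  = 13.0465 · 244 / 22.09
  = 144.11
Design effect: 2.5 × 144.11 = 360.27.
Round up → n = 361 per group.

n = 361 per group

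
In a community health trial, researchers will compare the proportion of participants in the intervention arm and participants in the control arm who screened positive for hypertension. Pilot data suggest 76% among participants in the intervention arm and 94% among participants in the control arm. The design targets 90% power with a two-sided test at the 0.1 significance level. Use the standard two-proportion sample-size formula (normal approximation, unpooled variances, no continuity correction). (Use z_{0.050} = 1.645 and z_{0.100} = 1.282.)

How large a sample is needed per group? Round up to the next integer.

n = 64 per group

n = (z_{α/2} + z_β)² · [p₁(1−p₁) + p₂(1−p₂)] / (p₁ − p₂)²
  = (1.645 + 1.282)² · (0.76·0.24 + 0.94·0.06) / (-0.18)²
  = (2.927)² · (0.1824 + 0.0564) / 0.0324
  = 8.5673 · 0.2388 / 0.0324
  = 63.14
Round up → n = 64 per group.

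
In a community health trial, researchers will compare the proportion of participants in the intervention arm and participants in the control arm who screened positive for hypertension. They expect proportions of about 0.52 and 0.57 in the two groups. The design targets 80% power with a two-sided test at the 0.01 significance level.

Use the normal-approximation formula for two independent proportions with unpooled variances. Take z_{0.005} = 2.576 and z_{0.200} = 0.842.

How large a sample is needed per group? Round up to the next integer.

n = (z_{α/2} + z_β)² · [p₁(1−p₁) + p₂(1−p₂)] / (p₁ − p₂)²
  = (2.576 + 0.842)² · (0.52·0.48 + 0.57·0.43) / (-0.05)²
  = (3.418)² · (0.2496 + 0.2451) / 0.0025
  = 11.6827 · 0.4947 / 0.0025
  = 2311.78
Round up → n = 2312 per group.

n = 2312 per group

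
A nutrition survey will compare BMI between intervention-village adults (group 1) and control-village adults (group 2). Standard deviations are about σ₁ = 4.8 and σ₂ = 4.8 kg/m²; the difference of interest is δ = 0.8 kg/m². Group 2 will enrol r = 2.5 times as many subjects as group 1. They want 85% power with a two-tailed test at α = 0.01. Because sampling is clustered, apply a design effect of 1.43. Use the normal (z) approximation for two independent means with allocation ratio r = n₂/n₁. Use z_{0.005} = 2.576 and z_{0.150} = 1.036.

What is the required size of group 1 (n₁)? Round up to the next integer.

n₁ = (z_{α/2} + z_β)² · (σ₁² + σ₂²/r) / δ²
   = (2.576 + 1.036)² · (4.8² + 4.8²/2.5) / 0.8²
   = 13.0465 · (23.04 + 9.216) / 0.64
   = 13.0465 · 32.256 / 0.64
   = 657.55
Design effect: 1.43 × 657.55 = 940.29.
Round up → n₁ = 941; n₂ = r·n₁ = 2.5 × 941 = 2353.

n₁ = 941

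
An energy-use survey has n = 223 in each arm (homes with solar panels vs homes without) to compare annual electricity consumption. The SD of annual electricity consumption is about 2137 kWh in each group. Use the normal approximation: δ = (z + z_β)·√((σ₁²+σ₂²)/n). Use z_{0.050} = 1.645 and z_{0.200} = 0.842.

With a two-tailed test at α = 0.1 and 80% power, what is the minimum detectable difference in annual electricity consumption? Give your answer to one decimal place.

δ = (z_{α/2} + z_β) · √((σ₁²+σ₂²)/n)
  = (1.645 + 0.842) · √(9133538/223)
  = 2.487 · √40957.6
  = 2.487 · 202.3798
  = 503.3185

Minimum detectable difference ≈ 503.3 kWh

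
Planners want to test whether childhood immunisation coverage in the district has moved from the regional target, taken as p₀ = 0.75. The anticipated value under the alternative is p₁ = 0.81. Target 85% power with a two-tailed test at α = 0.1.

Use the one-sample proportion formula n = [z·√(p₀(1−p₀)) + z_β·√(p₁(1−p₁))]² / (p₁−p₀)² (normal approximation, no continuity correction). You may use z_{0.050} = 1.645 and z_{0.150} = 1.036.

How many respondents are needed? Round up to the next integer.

n = 348

n = [z_{α/2}·√(p₀q₀) + z_β·√(p₁q₁)]² / (p₁ − p₀)²
  = [1.645·√(0.75·0.25) + 1.036·√(0.81·0.19)]² / (0.06)²
  = [1.645·0.4330 + 1.036·0.3923]² / 0.0036
  = [1.1187]² / 0.0036
  = 347.65
Round up → n = 348.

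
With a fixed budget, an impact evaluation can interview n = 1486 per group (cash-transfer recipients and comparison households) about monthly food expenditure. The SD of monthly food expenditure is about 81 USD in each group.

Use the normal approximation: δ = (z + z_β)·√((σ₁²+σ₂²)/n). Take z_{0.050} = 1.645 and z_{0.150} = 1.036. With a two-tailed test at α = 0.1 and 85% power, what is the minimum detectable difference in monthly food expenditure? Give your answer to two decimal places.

δ = (z_{α/2} + z_β) · √((σ₁²+σ₂²)/n)
  = (1.645 + 1.036) · √(13122/1486)
  = 2.681 · √8.8304
  = 2.681 · 2.9716
  = 7.9669

Minimum detectable difference ≈ 7.97 USD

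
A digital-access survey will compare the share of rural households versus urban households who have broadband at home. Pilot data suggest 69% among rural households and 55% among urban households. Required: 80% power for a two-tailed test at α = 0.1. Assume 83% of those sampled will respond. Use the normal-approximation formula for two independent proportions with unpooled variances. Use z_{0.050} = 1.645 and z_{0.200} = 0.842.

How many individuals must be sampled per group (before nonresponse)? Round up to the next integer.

n = (z_{α/2} + z_β)² · [p₁(1−p₁) + p₂(1−p₂)] / (p₁ − p₂)²
  = (1.645 + 0.842)² · (0.69·0.31 + 0.55·0.45) / (0.14)²
  = (2.487)² · (0.2139 + 0.2475) / 0.0196
  = 6.1852 · 0.4614 / 0.0196
  = 145.60
Adjust for 83% response: 145.60 / 0.83 = 175.43.
Round up → n = 176 per group.

n = 176 per group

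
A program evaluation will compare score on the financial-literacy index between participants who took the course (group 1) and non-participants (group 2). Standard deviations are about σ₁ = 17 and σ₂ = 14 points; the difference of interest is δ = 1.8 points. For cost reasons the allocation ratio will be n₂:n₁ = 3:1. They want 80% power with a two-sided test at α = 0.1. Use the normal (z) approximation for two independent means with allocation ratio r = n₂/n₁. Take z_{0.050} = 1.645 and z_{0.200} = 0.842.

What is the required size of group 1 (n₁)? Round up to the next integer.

n₁ = 677

n₁ = (z_{α/2} + z_β)² · (σ₁² + σ₂²/r) / δ²
   = (1.645 + 0.842)² · (17² + 14²/3) / 1.8²
   = 6.1852 · (289 + 65.3333) / 3.24
   = 6.1852 · 354.3333 / 3.24
   = 676.42
Round up → n₁ = 677; n₂ = r·n₁ = 3 × 677 = 2031.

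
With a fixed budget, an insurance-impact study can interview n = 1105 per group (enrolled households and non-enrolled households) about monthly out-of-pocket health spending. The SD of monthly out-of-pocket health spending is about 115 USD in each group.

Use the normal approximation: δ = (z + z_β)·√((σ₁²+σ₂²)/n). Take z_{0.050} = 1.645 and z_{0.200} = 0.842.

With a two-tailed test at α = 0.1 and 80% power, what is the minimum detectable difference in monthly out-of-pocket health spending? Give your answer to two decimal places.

Minimum detectable difference ≈ 12.17 USD

δ = (z_{α/2} + z_β) · √((σ₁²+σ₂²)/n)
  = (1.645 + 0.842) · √(26450/1105)
  = 2.487 · √23.9367
  = 2.487 · 4.8925
  = 12.1677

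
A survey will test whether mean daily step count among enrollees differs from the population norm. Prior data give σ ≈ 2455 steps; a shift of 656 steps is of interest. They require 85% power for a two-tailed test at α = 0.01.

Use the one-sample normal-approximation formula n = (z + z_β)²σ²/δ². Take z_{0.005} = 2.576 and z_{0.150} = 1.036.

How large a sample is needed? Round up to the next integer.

n = 183

n = (z_{α/2} + z_β)² · σ² / δ²
  = (2.576 + 1.036)² · 2455² / 656²
  = 13.0465 · 6027025 / 430336
  = 182.72
Round up → n = 183.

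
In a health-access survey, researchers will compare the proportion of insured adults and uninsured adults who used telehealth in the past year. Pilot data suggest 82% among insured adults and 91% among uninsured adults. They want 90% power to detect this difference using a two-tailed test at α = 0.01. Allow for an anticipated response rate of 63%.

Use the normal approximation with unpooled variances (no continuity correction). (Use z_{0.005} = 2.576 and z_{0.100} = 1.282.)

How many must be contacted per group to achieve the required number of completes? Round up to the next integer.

n = (z_{α/2} + z_β)² · [p₁(1−p₁) + p₂(1−p₂)] / (p₁ − p₂)²
  = (2.576 + 1.282)² · (0.82·0.18 + 0.91·0.09) / (-0.09)²
  = (3.858)² · (0.1476 + 0.0819) / 0.0081
  = 14.8842 · 0.2295 / 0.0081
  = 421.72
Adjust for 63% response: 421.72 / 0.63 = 669.39.
Round up → n = 670 per group.

n = 670 per group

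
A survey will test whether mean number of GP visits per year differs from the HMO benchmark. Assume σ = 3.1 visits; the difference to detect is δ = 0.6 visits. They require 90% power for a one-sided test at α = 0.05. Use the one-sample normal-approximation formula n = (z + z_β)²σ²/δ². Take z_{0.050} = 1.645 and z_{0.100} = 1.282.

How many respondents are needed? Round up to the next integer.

n = (z_α + z_β)² · σ² / δ²
  = (1.645 + 1.282)² · 3.1² / 0.6²
  = 8.5673 · 9.61 / 0.36
  = 228.70
Round up → n = 229.

n = 229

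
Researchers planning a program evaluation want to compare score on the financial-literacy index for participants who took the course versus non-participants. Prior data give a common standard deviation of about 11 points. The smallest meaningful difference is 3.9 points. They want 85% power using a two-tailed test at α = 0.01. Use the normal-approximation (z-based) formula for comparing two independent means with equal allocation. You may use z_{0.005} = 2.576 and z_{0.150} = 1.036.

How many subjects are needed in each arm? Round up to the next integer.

n = (z_{α/2} + z_β)² · (σ₁² + σ₂²) / δ²
  = (2.576 + 1.036)² · (2·11² = 242) / 3.9²
  = 13.0465 · 242 / 15.21
  = 207.58
Round up → n = 208 per group.

n = 208 per group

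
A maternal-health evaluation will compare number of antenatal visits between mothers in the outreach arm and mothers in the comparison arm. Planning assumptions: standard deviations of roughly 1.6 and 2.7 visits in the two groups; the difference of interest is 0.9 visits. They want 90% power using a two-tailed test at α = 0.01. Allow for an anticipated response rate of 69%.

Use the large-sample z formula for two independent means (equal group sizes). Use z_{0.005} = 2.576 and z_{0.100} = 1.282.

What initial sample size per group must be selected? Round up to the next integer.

n = (z_{α/2} + z_β)² · (σ₁² + σ₂²) / δ²
  = (2.576 + 1.282)² · (1.6² + 2.7² = 9.85) / 0.9²
  = 14.8842 · 9.85 / 0.81
  = 181.00
Adjust for 69% response: 181.00 / 0.69 = 262.32.
Round up → n = 263 per group.

n = 263 per group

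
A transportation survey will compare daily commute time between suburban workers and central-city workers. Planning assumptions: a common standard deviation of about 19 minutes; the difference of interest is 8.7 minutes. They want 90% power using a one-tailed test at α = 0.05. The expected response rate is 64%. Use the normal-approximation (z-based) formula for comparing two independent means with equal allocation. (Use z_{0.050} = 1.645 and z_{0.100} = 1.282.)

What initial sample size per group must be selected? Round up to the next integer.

n = 128 per group

n = (z_α + z_β)² · (σ₁² + σ₂²) / δ²
  = (1.645 + 1.282)² · (2·19² = 722) / 8.7²
  = 8.5673 · 722 / 75.69
  = 81.72
Adjust for 64% response: 81.72 / 0.64 = 127.69.
Round up → n = 128 per group.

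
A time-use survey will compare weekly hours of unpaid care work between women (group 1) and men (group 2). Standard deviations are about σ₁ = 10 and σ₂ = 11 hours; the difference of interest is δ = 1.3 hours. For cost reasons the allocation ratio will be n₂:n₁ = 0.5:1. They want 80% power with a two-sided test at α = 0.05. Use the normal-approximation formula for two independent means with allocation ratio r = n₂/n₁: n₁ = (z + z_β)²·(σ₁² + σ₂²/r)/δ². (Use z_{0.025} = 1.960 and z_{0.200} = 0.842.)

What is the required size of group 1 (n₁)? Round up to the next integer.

n₁ = 1589

n₁ = (z_{α/2} + z_β)² · (σ₁² + σ₂²/r) / δ²
   = (1.960 + 0.842)² · (10² + 11²/0.5) / 1.3²
   = 7.8512 · (100 + 242) / 1.69
   = 7.8512 · 342 / 1.69
   = 1588.82
Round up → n₁ = 1589; n₂ = r·n₁ = 0.5 × 1589 = 795.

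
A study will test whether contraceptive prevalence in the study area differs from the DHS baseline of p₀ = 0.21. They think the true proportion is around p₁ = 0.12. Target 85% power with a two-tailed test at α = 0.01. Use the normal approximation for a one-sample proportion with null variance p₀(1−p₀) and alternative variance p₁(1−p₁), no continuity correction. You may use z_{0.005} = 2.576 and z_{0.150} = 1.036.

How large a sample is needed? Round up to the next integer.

n = 238

n = [z_{α/2}·√(p₀q₀) + z_β·√(p₁q₁)]² / (p₁ − p₀)²
  = [2.576·√(0.21·0.79) + 1.036·√(0.12·0.88)]² / (-0.09)²
  = [2.576·0.4073 + 1.036·0.3250]² / 0.0081
  = [1.3859]² / 0.0081
  = 237.12
Round up → n = 238.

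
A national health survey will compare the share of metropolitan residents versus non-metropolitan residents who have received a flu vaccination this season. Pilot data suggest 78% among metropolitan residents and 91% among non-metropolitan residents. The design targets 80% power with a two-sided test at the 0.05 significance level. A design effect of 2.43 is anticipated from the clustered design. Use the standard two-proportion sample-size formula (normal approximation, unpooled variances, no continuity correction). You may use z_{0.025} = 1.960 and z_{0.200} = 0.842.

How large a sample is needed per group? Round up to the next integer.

n = (z_{α/2} + z_β)² · [p₁(1−p₁) + p₂(1−p₂)] / (p₁ − p₂)²
  = (1.960 + 0.842)² · (0.78·0.22 + 0.91·0.09) / (-0.13)²
  = (2.802)² · (0.1716 + 0.0819) / 0.0169
  = 7.8512 · 0.2535 / 0.0169
  = 117.77
Design effect: 2.43 × 117.77 = 286.18.
Round up → n = 287 per group.

n = 287 per group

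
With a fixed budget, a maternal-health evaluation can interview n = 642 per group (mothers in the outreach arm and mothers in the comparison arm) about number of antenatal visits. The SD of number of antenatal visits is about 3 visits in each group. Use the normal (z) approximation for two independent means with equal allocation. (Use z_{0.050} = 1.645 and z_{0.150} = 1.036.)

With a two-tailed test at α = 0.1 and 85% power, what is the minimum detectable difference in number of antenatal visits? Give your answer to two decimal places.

Minimum detectable difference ≈ 0.45 visits

δ = (z_{α/2} + z_β) · √((σ₁²+σ₂²)/n)
  = (1.645 + 1.036) · √(18/642)
  = 2.681 · √0.02804
  = 2.681 · 0.1674
  = 0.4489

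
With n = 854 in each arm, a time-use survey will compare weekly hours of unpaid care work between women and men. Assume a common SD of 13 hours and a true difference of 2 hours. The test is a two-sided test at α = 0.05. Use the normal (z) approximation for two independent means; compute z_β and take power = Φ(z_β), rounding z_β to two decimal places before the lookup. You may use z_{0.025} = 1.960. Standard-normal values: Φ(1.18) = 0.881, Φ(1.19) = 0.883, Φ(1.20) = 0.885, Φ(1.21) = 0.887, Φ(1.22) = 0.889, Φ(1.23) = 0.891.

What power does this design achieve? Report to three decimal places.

z_β = δ·√(n/(σ₁²+σ₂²)) − z_{α/2}
    = 2 · √(854/338) − 1.960
    = 2 · 1.58954 − 1.960
    = 3.1791 − 1.960 = 1.2191 → 1.22
Power = Φ(1.22) = 0.889.

Power ≈ 0.889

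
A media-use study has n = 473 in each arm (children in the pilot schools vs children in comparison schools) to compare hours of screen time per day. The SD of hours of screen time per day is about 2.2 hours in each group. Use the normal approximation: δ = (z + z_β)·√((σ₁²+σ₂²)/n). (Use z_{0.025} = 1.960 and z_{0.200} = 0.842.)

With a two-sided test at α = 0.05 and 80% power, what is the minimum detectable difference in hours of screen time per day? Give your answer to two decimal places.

Minimum detectable difference ≈ 0.40 hours

δ = (z_{α/2} + z_β) · √((σ₁²+σ₂²)/n)
  = (1.960 + 0.842) · √(9.68/473)
  = 2.802 · √0.02047
  = 2.802 · 0.1431
  = 0.4008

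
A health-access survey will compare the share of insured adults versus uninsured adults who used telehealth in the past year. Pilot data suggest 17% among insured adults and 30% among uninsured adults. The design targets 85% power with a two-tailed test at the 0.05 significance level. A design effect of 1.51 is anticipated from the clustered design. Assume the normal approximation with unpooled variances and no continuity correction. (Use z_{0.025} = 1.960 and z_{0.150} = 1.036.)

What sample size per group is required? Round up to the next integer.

n = 282 per group

n = (z_{α/2} + z_β)² · [p₁(1−p₁) + p₂(1−p₂)] / (p₁ − p₂)²
  = (1.960 + 1.036)² · (0.17·0.83 + 0.30·0.70) / (-0.13)²
  = (2.996)² · (0.1411 + 0.2100) / 0.0169
  = 8.9760 · 0.3511 / 0.0169
  = 186.48
Design effect: 1.51 × 186.48 = 281.58.
Round up → n = 282 per group.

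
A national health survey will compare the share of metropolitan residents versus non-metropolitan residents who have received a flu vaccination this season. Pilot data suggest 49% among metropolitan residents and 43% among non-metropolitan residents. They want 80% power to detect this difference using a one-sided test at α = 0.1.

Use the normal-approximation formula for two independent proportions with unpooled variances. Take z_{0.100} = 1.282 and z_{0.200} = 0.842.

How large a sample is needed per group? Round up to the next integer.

n = (z_α + z_β)² · [p₁(1−p₁) + p₂(1−p₂)] / (p₁ − p₂)²
  = (1.282 + 0.842)² · (0.49·0.51 + 0.43·0.57) / (0.06)²
  = (2.124)² · (0.2499 + 0.2451) / 0.0036
  = 4.5114 · 0.4950 / 0.0036
  = 620.31
Round up → n = 621 per group.

n = 621 per group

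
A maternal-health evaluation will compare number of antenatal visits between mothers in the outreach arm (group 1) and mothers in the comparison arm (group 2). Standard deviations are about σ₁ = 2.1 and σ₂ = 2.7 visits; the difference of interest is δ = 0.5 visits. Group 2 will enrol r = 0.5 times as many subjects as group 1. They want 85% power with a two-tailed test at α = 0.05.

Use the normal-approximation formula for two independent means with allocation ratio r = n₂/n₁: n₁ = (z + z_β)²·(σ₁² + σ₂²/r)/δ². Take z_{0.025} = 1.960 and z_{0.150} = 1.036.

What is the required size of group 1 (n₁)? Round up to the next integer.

n₁ = 682

n₁ = (z_{α/2} + z_β)² · (σ₁² + σ₂²/r) / δ²
   = (1.960 + 1.036)² · (2.1² + 2.7²/0.5) / 0.5²
   = 8.9760 · (4.41 + 14.58) / 0.25
   = 8.9760 · 18.99 / 0.25
   = 681.82
Round up → n₁ = 682; n₂ = r·n₁ = 0.5 × 682 = 341.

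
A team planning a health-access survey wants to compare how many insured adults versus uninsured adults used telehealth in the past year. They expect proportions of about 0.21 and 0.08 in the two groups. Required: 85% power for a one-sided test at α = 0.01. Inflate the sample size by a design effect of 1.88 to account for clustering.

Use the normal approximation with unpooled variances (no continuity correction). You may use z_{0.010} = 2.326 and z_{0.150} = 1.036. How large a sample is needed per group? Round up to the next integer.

n = (z_α + z_β)² · [p₁(1−p₁) + p₂(1−p₂)] / (p₁ − p₂)²
  = (2.326 + 1.036)² · (0.21·0.79 + 0.08·0.92) / (0.13)²
  = (3.362)² · (0.1659 + 0.0736) / 0.0169
  = 11.3030 · 0.2395 / 0.0169
  = 160.18
Design effect: 1.88 × 160.18 = 301.14.
Round up → n = 302 per group.

n = 302 per group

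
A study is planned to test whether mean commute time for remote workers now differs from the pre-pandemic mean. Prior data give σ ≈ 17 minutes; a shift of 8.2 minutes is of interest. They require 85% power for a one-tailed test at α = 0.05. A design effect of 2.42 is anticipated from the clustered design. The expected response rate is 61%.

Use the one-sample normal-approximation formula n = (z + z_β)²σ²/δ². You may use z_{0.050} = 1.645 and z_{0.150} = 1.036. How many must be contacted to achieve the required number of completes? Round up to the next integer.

n = (z_α + z_β)² · σ² / δ²
  = (1.645 + 1.036)² · 17² / 8.2²
  = 7.1878 · 289 / 67.24
  = 30.89
Design effect: 2.42 × 30.89 = 74.76.
Adjust for 61% response: 74.76 / 0.61 = 122.56.
Round up → n = 123.

n = 123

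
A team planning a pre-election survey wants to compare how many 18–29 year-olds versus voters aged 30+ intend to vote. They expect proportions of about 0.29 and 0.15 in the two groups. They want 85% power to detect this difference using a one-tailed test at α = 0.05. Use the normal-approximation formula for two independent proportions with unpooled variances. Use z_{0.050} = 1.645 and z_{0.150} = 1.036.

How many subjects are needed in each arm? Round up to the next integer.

n = (z_α + z_β)² · [p₁(1−p₁) + p₂(1−p₂)] / (p₁ − p₂)²
  = (1.645 + 1.036)² · (0.29·0.71 + 0.15·0.85) / (0.14)²
  = (2.681)² · (0.2059 + 0.1275) / 0.0196
  = 7.1878 · 0.3334 / 0.0196
  = 122.27
Round up → n = 123 per group.

n = 123 per group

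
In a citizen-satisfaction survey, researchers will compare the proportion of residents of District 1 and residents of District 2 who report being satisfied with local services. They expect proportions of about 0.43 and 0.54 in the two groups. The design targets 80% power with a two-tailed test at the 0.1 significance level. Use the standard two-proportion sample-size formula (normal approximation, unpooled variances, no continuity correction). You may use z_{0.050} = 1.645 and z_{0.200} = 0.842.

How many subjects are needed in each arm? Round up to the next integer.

n = 253 per group

n = (z_{α/2} + z_β)² · [p₁(1−p₁) + p₂(1−p₂)] / (p₁ − p₂)²
  = (1.645 + 0.842)² · (0.43·0.57 + 0.54·0.46) / (-0.11)²
  = (2.487)² · (0.2451 + 0.2484) / 0.0121
  = 6.1852 · 0.4935 / 0.0121
  = 252.26
Round up → n = 253 per group.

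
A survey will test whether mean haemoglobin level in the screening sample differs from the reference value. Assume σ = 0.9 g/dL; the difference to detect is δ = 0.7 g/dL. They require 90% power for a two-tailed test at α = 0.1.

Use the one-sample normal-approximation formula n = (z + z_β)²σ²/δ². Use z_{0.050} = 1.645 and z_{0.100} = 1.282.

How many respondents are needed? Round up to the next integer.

n = (z_{α/2} + z_β)² · σ² / δ²
  = (1.645 + 1.282)² · 0.9² / 0.7²
  = 8.5673 · 0.81 / 0.49
  = 14.16
Round up → n = 15.

n = 15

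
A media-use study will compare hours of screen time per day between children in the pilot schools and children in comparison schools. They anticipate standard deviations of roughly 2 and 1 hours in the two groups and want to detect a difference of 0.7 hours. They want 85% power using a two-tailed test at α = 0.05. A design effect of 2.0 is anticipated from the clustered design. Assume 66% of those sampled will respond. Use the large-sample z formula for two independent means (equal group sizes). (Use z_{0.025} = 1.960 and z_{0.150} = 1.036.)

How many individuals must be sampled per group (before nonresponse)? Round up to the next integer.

n = 278 per group

n = (z_{α/2} + z_β)² · (σ₁² + σ₂²) / δ²
  = (1.960 + 1.036)² · (2² + 1² = 5) / 0.7²
  = 8.9760 · 5 / 0.49
  = 91.59
Design effect: 2.0 × 91.59 = 183.18.
Adjust for 66% response: 183.18 / 0.66 = 277.55.
Round up → n = 278 per group.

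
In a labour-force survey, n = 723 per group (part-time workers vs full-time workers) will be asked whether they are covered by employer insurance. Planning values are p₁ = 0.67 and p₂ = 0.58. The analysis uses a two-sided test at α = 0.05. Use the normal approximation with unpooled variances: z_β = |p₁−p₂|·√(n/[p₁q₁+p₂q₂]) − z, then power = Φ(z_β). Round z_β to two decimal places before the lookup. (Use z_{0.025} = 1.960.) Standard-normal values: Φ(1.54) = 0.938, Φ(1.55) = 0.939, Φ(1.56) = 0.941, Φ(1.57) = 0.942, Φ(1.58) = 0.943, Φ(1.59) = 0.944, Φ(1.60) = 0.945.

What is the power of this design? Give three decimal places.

z_β = |p₁−p₂|·√(n/[p₁q₁+p₂q₂]) − z_{α/2}
    = 0.09 · √(723/0.4647) − 1.960
    = 0.09 · 39.4442 − 1.960
    = 3.5500 − 1.960 = 1.5900 → 1.59
Power = Φ(1.59) = 0.944.

Power ≈ 0.944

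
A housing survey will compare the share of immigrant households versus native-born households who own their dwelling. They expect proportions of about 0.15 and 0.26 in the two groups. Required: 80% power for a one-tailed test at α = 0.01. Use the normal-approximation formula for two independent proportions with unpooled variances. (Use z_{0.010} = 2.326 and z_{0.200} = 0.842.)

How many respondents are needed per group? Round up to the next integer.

n = 266 per group

n = (z_α + z_β)² · [p₁(1−p₁) + p₂(1−p₂)] / (p₁ − p₂)²
  = (2.326 + 0.842)² · (0.15·0.85 + 0.26·0.74) / (-0.11)²
  = (3.168)² · (0.1275 + 0.1924) / 0.0121
  = 10.0362 · 0.3199 / 0.0121
  = 265.34
Round up → n = 266 per group.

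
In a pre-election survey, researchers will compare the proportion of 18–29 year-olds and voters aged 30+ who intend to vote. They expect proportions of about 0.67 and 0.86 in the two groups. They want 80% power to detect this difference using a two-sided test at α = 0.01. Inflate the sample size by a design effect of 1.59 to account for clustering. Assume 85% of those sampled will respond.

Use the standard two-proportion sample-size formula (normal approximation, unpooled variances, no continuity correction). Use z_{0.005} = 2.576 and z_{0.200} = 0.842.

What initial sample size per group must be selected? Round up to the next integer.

n = 207 per group

n = (z_{α/2} + z_β)² · [p₁(1−p₁) + p₂(1−p₂)] / (p₁ − p₂)²
  = (2.576 + 0.842)² · (0.67·0.33 + 0.86·0.14) / (-0.19)²
  = (3.418)² · (0.2211 + 0.1204) / 0.0361
  = 11.6827 · 0.3415 / 0.0361
  = 110.52
Design effect: 1.59 × 110.52 = 175.72.
Adjust for 85% response: 175.72 / 0.85 = 206.73.
Round up → n = 207 per group.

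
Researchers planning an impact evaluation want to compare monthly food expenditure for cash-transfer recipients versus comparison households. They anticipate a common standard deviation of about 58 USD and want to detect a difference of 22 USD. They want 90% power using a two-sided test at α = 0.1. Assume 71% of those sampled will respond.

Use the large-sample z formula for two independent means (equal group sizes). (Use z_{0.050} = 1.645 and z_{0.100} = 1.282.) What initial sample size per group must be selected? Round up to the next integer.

n = 168 per group

n = (z_{α/2} + z_β)² · (σ₁² + σ₂²) / δ²
  = (1.645 + 1.282)² · (2·58² = 6728) / 22²
  = 8.5673 · 6728 / 484
  = 119.09
Adjust for 71% response: 119.09 / 0.71 = 167.74.
Round up → n = 168 per group.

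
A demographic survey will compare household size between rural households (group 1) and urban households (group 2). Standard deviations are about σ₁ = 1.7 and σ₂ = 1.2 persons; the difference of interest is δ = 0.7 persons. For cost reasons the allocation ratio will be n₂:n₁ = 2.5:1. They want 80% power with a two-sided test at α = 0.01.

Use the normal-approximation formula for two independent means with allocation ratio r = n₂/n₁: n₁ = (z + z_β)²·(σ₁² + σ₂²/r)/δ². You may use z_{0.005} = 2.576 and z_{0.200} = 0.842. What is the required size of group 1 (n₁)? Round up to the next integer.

n₁ = 83

n₁ = (z_{α/2} + z_β)² · (σ₁² + σ₂²/r) / δ²
   = (2.576 + 0.842)² · (1.7² + 1.2²/2.5) / 0.7²
   = 11.6827 · (2.89 + 0.576) / 0.49
   = 11.6827 · 3.466 / 0.49
   = 82.64
Round up → n₁ = 83; n₂ = r·n₁ = 2.5 × 83 = 208.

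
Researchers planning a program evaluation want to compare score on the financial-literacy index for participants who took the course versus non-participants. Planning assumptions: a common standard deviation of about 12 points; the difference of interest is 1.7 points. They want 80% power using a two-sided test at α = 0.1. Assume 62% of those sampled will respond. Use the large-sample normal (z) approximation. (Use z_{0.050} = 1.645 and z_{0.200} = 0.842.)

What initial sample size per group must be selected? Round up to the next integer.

n = 995 per group

n = (z_{α/2} + z_β)² · (σ₁² + σ₂²) / δ²
  = (1.645 + 0.842)² · (2·12² = 288) / 1.7²
  = 6.1852 · 288 / 2.89
  = 616.38
Adjust for 62% response: 616.38 / 0.62 = 994.16.
Round up → n = 995 per group.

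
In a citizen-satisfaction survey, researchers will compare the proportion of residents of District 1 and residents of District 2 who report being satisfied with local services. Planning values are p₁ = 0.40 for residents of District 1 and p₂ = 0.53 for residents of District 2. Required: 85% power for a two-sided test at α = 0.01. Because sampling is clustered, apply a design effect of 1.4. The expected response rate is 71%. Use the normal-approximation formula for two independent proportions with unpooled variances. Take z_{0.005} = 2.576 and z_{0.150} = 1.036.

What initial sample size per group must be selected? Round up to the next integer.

n = (z_{α/2} + z_β)² · [p₁(1−p₁) + p₂(1−p₂)] / (p₁ − p₂)²
  = (2.576 + 1.036)² · (0.40·0.60 + 0.53·0.47) / (-0.13)²
  = (3.612)² · (0.2400 + 0.2491) / 0.0169
  = 13.0465 · 0.4891 / 0.0169
  = 377.58
Design effect: 1.4 × 377.58 = 528.61.
Adjust for 71% response: 528.61 / 0.71 = 744.52.
Round up → n = 745 per group.

n = 745 per group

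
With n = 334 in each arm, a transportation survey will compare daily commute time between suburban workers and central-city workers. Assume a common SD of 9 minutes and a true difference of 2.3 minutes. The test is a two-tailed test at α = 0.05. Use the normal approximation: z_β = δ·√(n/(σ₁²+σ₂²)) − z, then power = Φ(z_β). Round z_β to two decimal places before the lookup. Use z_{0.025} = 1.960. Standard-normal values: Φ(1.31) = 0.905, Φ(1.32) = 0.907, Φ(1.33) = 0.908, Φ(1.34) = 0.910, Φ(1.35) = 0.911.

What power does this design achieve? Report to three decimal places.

z_β = δ·√(n/(σ₁²+σ₂²)) − z_{α/2}
    = 2.3 · √(334/162) − 1.960
    = 2.3 · 1.43587 − 1.960
    = 3.3025 − 1.960 = 1.3425 → 1.34
Power = Φ(1.34) = 0.910.

Power ≈ 0.910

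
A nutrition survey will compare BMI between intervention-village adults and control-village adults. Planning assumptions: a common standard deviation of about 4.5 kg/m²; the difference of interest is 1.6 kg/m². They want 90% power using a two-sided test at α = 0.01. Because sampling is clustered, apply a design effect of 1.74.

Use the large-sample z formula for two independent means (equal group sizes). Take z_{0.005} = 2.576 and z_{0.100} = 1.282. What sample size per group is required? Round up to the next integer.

n = 410 per group

n = (z_{α/2} + z_β)² · (σ₁² + σ₂²) / δ²
  = (2.576 + 1.282)² · (2·4.5² = 40.5) / 1.6²
  = 14.8842 · 40.5 / 2.56
  = 235.47
Design effect: 1.74 × 235.47 = 409.72.
Round up → n = 410 per group.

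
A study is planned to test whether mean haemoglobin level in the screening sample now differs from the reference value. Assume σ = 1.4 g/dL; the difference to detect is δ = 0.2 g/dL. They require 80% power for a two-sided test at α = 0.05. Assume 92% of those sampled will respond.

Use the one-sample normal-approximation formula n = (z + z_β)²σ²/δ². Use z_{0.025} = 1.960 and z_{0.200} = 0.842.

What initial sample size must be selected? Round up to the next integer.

n = 419

n = (z_{α/2} + z_β)² · σ² / δ²
  = (1.960 + 0.842)² · 1.4² / 0.2²
  = 7.8512 · 1.96 / 0.04
  = 384.71
Adjust for 92% response: 384.71 / 0.92 = 418.16.
Round up → n = 419.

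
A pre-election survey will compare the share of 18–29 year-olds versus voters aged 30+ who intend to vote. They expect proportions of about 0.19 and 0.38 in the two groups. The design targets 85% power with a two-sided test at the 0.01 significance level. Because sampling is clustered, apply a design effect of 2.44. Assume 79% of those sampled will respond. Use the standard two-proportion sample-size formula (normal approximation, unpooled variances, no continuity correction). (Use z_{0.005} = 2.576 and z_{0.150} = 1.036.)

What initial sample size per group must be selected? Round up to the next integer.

n = (z_{α/2} + z_β)² · [p₁(1−p₁) + p₂(1−p₂)] / (p₁ − p₂)²
  = (2.576 + 1.036)² · (0.19·0.81 + 0.38·0.62) / (-0.19)²
  = (3.612)² · (0.1539 + 0.2356) / 0.0361
  = 13.0465 · 0.3895 / 0.0361
  = 140.77
Design effect: 2.44 × 140.77 = 343.47.
Adjust for 79% response: 343.47 / 0.79 = 434.77.
Round up → n = 435 per group.

n = 435 per group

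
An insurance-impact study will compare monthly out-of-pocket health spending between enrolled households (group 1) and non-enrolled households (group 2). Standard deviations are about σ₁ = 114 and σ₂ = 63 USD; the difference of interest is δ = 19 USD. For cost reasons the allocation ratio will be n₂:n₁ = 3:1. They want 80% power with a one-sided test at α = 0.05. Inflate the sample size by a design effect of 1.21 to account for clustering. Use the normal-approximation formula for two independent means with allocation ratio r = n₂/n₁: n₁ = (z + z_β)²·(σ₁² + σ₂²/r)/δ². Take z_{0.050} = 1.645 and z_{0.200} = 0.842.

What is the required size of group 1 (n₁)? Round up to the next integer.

n₁ = (z_α + z_β)² · (σ₁² + σ₂²/r) / δ²
   = (1.645 + 0.842)² · (114² + 63²/3) / 19²
   = 6.1852 · (12996 + 1323) / 361
   = 6.1852 · 14319 / 361
   = 245.33
Design effect: 1.21 × 245.33 = 296.85.
Round up → n₁ = 297; n₂ = r·n₁ = 3 × 297 = 891.

n₁ = 297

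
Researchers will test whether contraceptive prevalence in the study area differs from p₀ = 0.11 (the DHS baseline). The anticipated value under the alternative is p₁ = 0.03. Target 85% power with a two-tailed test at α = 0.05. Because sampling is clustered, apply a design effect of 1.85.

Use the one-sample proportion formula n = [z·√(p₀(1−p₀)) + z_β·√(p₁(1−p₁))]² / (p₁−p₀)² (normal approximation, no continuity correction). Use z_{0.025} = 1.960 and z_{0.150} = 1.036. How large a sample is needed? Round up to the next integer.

n = 181

n = [z_{α/2}·√(p₀q₀) + z_β·√(p₁q₁)]² / (p₁ − p₀)²
  = [1.960·√(0.11·0.89) + 1.036·√(0.03·0.97)]² / (-0.08)²
  = [1.960·0.3129 + 1.036·0.1706]² / 0.0064
  = [0.7900]² / 0.0064
  = 97.51
Design effect: 1.85 × 97.51 = 180.40.
Round up → n = 181.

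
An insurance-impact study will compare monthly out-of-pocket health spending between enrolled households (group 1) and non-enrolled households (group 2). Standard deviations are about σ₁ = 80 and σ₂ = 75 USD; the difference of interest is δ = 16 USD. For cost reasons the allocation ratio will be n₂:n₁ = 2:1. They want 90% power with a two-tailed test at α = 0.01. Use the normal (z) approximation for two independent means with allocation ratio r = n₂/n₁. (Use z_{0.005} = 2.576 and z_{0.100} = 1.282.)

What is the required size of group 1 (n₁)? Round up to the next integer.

n₁ = (z_{α/2} + z_β)² · (σ₁² + σ₂²/r) / δ²
   = (2.576 + 1.282)² · (80² + 75²/2) / 16²
   = 14.8842 · (6400 + 2812.5) / 256
   = 14.8842 · 9212.5 / 256
   = 535.63
Round up → n₁ = 536; n₂ = r·n₁ = 2 × 536 = 1072.

n₁ = 536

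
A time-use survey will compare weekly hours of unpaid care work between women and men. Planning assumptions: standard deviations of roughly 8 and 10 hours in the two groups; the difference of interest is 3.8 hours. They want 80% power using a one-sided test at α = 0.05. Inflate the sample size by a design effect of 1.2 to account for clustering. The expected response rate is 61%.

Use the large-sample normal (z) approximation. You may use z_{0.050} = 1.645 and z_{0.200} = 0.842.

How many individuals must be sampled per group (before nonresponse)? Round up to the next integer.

n = 139 per group

n = (z_α + z_β)² · (σ₁² + σ₂²) / δ²
  = (1.645 + 0.842)² · (8² + 10² = 164) / 3.8²
  = 6.1852 · 164 / 14.44
  = 70.25
Design effect: 1.2 × 70.25 = 84.30.
Adjust for 61% response: 84.30 / 0.61 = 138.19.
Round up → n = 139 per group.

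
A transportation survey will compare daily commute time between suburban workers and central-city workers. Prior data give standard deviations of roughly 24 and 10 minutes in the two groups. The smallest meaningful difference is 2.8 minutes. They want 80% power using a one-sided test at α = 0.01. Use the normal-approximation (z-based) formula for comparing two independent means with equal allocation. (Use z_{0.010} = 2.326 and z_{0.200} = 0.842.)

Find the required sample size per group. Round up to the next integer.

n = (z_α + z_β)² · (σ₁² + σ₂²) / δ²
  = (2.326 + 0.842)² · (24² + 10² = 676) / 2.8²
  = 10.0362 · 676 / 7.84
  = 865.37
Round up → n = 866 per group.

n = 866 per group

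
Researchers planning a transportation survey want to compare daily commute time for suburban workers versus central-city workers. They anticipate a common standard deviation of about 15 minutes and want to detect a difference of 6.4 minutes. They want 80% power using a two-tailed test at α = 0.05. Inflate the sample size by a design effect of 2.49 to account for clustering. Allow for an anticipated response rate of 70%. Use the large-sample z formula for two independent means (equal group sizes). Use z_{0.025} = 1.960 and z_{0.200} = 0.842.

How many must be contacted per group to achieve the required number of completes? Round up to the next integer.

n = 307 per group

n = (z_{α/2} + z_β)² · (σ₁² + σ₂²) / δ²
  = (1.960 + 0.842)² · (2·15² = 450) / 6.4²
  = 7.8512 · 450 / 40.96
  = 86.26
Design effect: 2.49 × 86.26 = 214.78.
Adjust for 70% response: 214.78 / 0.70 = 306.82.
Round up → n = 307 per group.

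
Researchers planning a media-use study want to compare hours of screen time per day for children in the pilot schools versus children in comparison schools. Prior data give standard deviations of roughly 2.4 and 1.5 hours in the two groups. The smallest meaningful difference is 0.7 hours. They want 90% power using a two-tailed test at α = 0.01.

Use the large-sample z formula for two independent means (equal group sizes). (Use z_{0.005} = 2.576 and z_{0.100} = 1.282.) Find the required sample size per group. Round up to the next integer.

n = 244 per group

n = (z_{α/2} + z_β)² · (σ₁² + σ₂²) / δ²
  = (2.576 + 1.282)² · (2.4² + 1.5² = 8.01) / 0.7²
  = 14.8842 · 8.01 / 0.49
  = 243.31
Round up → n = 244 per group.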